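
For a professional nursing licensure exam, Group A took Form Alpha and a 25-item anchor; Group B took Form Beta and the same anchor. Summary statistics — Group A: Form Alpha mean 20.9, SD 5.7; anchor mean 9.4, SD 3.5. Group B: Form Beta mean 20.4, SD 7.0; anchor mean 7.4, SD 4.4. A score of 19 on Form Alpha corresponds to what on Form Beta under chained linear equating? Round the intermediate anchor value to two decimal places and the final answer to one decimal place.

21.7

Form Alpha → anchor (Group A): v = (3.5/5.7)(19 − 20.9) + 9.4 = 8.23
anchor → Form Beta (Group B): y = (7.0/4.4)(8.23 − 7.4) + 20.4 = 21.7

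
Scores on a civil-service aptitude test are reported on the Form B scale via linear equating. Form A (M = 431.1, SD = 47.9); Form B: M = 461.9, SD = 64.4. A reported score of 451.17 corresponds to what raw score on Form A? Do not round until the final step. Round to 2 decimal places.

Invert y = (SD_Y/SD_X)(x − M_X) + M_Y:
x = (SD_X/SD_Y)(y − M_Y) + M_X = (47.9/64.4)(451.17 − 461.9) + 431.1
x = 0.743789 × -10.730 + 431.1 = 423.12

423.12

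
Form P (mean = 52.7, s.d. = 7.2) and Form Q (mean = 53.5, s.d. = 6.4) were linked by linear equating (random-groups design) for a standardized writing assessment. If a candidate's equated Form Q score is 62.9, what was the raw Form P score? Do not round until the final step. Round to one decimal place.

63.3

Invert y = (SD_Y/SD_X)(x − M_X) + M_Y:
x = (SD_X/SD_Y)(y − M_Y) + M_X = (7.2/6.4)(62.9 − 53.5) + 52.7
x = 1.125000 × 9.400 + 52.7 = 63.3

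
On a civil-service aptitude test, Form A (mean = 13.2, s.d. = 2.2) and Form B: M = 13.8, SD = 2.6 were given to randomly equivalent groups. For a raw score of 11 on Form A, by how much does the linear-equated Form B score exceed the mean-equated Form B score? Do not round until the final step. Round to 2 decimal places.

-0.40

Mean-equated: 11 + (13.8 − 13.2) = 11.60
Linear-equated: (2.6/2.2)(11 − 13.2) + 13.8 = 11.200
Difference = 11.200 − 11.60 = -0.40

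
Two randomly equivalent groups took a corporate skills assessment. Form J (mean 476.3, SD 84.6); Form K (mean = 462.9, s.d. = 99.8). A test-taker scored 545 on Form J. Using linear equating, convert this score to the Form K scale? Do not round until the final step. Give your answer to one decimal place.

Linear equating: y = (SD_Y/SD_X)(x − M_X) + M_Y
y = (99.8/84.6)(545 − 476.3) + 462.9
y = 1.179669 × 68.7 + 462.9 = 81.0433 + 462.9 = 543.9

543.9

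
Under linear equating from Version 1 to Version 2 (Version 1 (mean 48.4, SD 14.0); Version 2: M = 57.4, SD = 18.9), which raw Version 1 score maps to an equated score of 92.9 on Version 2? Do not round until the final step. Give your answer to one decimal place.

74.7

Invert y = (SD_Y/SD_X)(x − M_X) + M_Y:
x = (SD_X/SD_Y)(y − M_Y) + M_X = (14.0/18.9)(92.9 − 57.4) + 48.4
x = 0.740741 × 35.500 + 48.4 = 74.7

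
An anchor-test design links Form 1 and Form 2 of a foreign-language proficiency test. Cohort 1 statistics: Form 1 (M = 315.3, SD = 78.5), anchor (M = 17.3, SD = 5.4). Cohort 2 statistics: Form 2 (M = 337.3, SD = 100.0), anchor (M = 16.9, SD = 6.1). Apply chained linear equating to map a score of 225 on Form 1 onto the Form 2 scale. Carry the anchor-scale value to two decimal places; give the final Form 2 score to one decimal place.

Form 1 → anchor (Cohort 1): v = (5.4/78.5)(225 − 315.3) + 17.3 = 11.09
anchor → Form 2 (Cohort 2): y = (100.0/6.1)(11.09 − 16.9) + 337.3 = 242.1

242.1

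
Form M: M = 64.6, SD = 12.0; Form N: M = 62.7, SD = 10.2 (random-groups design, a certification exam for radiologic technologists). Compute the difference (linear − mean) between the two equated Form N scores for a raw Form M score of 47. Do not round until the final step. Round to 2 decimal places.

2.64

Mean-equated: 47 + (62.7 − 64.6) = 45.10
Linear-equated: (10.2/12.0)(47 − 64.6) + 62.7 = 47.740
Difference = 47.740 − 45.10 = 2.64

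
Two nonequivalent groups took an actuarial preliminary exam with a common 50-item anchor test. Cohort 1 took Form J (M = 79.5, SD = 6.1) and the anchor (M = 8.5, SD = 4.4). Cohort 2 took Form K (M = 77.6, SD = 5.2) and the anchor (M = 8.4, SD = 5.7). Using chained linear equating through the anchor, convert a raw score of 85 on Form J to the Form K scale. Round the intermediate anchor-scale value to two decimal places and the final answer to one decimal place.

Form J → anchor (Cohort 1): v = (4.4/6.1)(85 − 79.5) + 8.5 = 12.47
anchor → Form K (Cohort 2): y = (5.2/5.7)(12.47 − 8.4) + 77.6 = 81.3

81.3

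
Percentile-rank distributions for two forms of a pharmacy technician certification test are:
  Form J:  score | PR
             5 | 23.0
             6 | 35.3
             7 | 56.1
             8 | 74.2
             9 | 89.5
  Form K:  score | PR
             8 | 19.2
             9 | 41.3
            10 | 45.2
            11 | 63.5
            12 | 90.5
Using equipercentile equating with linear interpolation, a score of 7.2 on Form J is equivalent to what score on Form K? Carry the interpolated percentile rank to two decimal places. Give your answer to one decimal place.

PR of 7.2 on Form J: 56.1 + (7.2 − 7)/(8 − 7) × (74.2 − 56.1) = 59.72
On Form K, PR 59.72 falls between score 10 (PR 45.2) and 11 (PR 63.5).
Interpolate: 10 + (59.72 − 45.2)/(63.5 − 45.2) × (11 − 10) = 10.8

10.8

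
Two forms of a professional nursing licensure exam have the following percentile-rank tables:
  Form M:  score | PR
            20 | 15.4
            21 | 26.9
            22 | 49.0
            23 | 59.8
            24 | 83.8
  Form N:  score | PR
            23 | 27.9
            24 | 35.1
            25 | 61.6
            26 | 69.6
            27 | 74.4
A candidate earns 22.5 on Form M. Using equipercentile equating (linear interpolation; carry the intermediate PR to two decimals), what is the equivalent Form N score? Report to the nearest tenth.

PR of 22.5 on Form M: 49.0 + (22.5 − 22)/(23 − 22) × (59.8 − 49.0) = 54.40
On Form N, PR 54.40 falls between score 24 (PR 35.1) and 25 (PR 61.6).
Interpolate: 24 + (54.40 − 35.1)/(61.6 − 35.1) × (25 − 24) = 24.7

24.7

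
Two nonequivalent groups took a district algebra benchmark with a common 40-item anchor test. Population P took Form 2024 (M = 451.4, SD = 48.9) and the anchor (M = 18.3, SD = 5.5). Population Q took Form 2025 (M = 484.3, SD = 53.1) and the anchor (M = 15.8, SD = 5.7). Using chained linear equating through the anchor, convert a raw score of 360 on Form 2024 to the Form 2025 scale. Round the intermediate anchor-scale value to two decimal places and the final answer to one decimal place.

Form 2024 → anchor (Population P): v = (5.5/48.9)(360 − 451.4) + 18.3 = 8.02
anchor → Form 2025 (Population Q): y = (53.1/5.7)(8.02 − 15.8) + 484.3 = 411.8

411.8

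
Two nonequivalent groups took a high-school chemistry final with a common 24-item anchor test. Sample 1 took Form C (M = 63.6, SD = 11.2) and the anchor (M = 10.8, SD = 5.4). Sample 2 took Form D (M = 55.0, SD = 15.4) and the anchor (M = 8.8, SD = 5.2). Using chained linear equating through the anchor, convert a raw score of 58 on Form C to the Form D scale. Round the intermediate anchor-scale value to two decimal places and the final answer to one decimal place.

Form C → anchor (Sample 1): v = (5.4/11.2)(58 − 63.6) + 10.8 = 8.10
anchor → Form D (Sample 2): y = (15.4/5.2)(8.10 − 8.8) + 55.0 = 52.9

52.9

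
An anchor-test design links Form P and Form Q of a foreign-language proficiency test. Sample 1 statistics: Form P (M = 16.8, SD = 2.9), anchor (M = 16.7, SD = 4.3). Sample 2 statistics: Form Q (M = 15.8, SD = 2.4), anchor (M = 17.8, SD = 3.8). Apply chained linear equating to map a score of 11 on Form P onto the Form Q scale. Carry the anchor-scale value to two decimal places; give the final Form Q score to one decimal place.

Form P → anchor (Sample 1): v = (4.3/2.9)(11 − 16.8) + 16.7 = 8.10
anchor → Form Q (Sample 2): y = (2.4/3.8)(8.10 − 17.8) + 15.8 = 9.7

9.7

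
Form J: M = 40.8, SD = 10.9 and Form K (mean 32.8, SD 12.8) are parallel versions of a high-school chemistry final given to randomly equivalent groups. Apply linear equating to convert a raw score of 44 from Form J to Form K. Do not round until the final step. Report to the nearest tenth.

36.6

Linear equating: y = (SD_Y/SD_X)(x − M_X) + M_Y
y = (12.8/10.9)(44 − 40.8) + 32.8
y = 1.174312 × 3.2 + 32.8 = 3.7578 + 32.8 = 36.6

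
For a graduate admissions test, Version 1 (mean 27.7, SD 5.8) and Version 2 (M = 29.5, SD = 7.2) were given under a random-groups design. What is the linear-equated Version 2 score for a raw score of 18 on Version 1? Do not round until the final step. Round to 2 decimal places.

17.46

Linear equating: y = (SD_Y/SD_X)(x − M_X) + M_Y
y = (7.2/5.8)(18 − 27.7) + 29.5
y = 1.241379 × -9.7 + 29.5 = -12.0414 + 29.5 = 17.46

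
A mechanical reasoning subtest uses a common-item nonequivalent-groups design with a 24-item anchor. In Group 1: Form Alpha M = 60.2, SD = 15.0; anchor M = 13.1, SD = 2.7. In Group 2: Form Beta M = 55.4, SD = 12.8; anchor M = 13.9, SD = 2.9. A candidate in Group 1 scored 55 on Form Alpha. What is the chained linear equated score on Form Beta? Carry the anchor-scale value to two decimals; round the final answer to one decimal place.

Form Alpha → anchor (Group 1): v = (2.7/15.0)(55 − 60.2) + 13.1 = 12.16
anchor → Form Beta (Group 2): y = (12.8/2.9)(12.16 − 13.9) + 55.4 = 47.7

47.7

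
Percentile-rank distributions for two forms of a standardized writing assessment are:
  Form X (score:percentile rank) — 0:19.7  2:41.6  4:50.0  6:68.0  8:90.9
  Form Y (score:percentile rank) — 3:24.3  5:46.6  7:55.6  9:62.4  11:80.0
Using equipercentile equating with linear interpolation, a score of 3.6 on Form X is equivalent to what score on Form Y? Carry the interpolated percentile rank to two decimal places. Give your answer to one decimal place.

PR of 3.6 on Form X: 41.6 + (3.6 − 2)/(4 − 2) × (50.0 − 41.6) = 48.32
On Form Y, PR 48.32 falls between score 5 (PR 46.6) and 7 (PR 55.6).
Interpolate: 5 + (48.32 − 46.6)/(55.6 − 46.6) × (7 − 5) = 5.4

5.4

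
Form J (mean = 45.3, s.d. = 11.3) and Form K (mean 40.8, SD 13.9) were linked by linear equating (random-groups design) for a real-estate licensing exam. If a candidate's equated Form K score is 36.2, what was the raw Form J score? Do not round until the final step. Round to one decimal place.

41.6

Invert y = (SD_Y/SD_X)(x − M_X) + M_Y:
x = (SD_X/SD_Y)(y − M_Y) + M_X = (11.3/13.9)(36.2 − 40.8) + 45.3
x = 0.812950 × -4.600 + 45.3 = 41.6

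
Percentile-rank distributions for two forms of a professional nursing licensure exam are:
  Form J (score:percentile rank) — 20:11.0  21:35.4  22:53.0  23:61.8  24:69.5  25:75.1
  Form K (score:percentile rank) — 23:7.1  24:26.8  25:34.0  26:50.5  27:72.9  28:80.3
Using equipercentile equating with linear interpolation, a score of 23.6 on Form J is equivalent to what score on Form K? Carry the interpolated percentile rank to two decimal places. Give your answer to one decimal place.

PR of 23.6 on Form J: 61.8 + (23.6 − 23)/(24 − 23) × (69.5 − 61.8) = 66.42
On Form K, PR 66.42 falls between score 26 (PR 50.5) and 27 (PR 72.9).
Interpolate: 26 + (66.42 − 50.5)/(72.9 − 50.5) × (27 − 26) = 26.7

26.7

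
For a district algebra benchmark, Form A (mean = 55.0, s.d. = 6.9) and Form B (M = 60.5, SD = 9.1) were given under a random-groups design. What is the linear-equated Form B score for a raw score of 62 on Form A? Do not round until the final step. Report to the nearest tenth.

Linear equating: y = (SD_Y/SD_X)(x − M_X) + M_Y
y = (9.1/6.9)(62 − 55.0) + 60.5
y = 1.318841 × 7.0 + 60.5 = 9.2319 + 60.5 = 69.7

69.7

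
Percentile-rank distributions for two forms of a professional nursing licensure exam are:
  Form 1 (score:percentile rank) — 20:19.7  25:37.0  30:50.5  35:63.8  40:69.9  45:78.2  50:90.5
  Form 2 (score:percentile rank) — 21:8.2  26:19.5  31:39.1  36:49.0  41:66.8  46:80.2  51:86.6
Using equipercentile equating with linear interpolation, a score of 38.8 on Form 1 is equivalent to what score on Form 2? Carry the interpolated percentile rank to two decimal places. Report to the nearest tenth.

41.6

PR of 38.8 on Form 1: 63.8 + (38.8 − 35)/(40 − 35) × (69.9 − 63.8) = 68.44
On Form 2, PR 68.44 falls between score 41 (PR 66.8) and 46 (PR 80.2).
Interpolate: 41 + (68.44 − 66.8)/(80.2 − 66.8) × (46 − 41) = 41.6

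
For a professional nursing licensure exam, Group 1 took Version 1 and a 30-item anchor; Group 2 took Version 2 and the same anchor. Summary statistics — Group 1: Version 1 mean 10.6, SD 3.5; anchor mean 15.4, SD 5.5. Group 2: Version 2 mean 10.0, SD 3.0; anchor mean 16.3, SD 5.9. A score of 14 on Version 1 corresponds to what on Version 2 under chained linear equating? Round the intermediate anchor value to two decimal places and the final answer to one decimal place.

Version 1 → anchor (Group 1): v = (5.5/3.5)(14 − 10.6) + 15.4 = 20.74
anchor → Version 2 (Group 2): y = (3.0/5.9)(20.74 − 16.3) + 10.0 = 12.3

12.3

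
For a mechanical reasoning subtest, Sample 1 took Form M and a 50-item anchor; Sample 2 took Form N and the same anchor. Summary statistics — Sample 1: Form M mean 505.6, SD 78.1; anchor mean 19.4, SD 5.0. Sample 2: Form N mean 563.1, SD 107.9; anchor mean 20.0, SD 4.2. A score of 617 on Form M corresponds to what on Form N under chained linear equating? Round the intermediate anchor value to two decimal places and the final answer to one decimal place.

Form M → anchor (Sample 1): v = (5.0/78.1)(617 − 505.6) + 19.4 = 26.53
anchor → Form N (Sample 2): y = (107.9/4.2)(26.53 − 20.0) + 563.1 = 730.9

730.9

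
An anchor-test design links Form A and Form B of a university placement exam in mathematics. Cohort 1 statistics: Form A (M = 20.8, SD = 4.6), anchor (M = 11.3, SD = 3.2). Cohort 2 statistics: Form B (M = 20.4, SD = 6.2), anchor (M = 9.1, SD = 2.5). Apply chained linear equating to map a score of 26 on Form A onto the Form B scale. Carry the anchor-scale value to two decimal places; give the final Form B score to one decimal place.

Form A → anchor (Cohort 1): v = (3.2/4.6)(26 − 20.8) + 11.3 = 14.92
anchor → Form B (Cohort 2): y = (6.2/2.5)(14.92 − 9.1) + 20.4 = 34.8

34.8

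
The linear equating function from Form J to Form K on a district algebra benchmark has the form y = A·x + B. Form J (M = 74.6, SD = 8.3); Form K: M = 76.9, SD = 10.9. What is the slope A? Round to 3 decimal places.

1.313

A = SD_Y / SD_X = 10.9 / 8.3 = 1.313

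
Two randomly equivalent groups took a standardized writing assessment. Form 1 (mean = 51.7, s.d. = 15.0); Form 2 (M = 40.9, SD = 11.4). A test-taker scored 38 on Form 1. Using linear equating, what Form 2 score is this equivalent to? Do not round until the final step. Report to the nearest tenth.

30.5

Linear equating: y = (SD_Y/SD_X)(x − M_X) + M_Y
y = (11.4/15.0)(38 − 51.7) + 40.9
y = 0.760000 × -13.7 + 40.9 = -10.4120 + 40.9 = 30.5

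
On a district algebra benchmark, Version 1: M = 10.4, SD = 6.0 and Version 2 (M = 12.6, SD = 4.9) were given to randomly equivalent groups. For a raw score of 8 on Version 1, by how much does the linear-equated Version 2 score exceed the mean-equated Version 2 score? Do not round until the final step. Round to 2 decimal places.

0.44

Mean-equated: 8 + (12.6 − 10.4) = 10.20
Linear-equated: (4.9/6.0)(8 − 10.4) + 12.6 = 10.640
Difference = 10.640 − 10.20 = 0.44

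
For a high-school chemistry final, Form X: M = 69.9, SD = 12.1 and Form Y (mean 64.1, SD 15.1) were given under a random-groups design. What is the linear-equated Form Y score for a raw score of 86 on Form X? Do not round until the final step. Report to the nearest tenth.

Linear equating: y = (SD_Y/SD_X)(x − M_X) + M_Y
y = (15.1/12.1)(86 − 69.9) + 64.1
y = 1.247934 × 16.1 + 64.1 = 20.0917 + 64.1 = 84.2

84.2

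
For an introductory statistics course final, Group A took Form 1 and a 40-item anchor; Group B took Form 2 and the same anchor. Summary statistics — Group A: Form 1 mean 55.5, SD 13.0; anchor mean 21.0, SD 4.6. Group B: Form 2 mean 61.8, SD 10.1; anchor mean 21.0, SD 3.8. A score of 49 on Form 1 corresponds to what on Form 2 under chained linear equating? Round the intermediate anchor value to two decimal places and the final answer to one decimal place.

55.7

Form 1 → anchor (Group A): v = (4.6/13.0)(49 − 55.5) + 21.0 = 18.70
anchor → Form 2 (Group B): y = (10.1/3.8)(18.70 − 21.0) + 61.8 = 55.7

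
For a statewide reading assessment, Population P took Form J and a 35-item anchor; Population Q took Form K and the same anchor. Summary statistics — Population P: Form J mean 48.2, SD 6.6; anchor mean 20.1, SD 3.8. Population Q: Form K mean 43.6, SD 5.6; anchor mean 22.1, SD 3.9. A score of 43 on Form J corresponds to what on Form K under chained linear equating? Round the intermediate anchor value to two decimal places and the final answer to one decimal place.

36.4

Form J → anchor (Population P): v = (3.8/6.6)(43 − 48.2) + 20.1 = 17.11
anchor → Form K (Population Q): y = (5.6/3.9)(17.11 − 22.1) + 43.6 = 36.4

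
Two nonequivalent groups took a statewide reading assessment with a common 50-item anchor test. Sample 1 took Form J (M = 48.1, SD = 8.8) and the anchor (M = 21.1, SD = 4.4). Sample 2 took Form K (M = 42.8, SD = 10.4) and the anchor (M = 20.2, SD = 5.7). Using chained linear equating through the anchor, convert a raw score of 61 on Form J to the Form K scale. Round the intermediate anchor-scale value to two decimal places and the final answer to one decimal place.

56.2

Form J → anchor (Sample 1): v = (4.4/8.8)(61 − 48.1) + 21.1 = 27.55
anchor → Form K (Sample 2): y = (10.4/5.7)(27.55 − 20.2) + 42.8 = 56.2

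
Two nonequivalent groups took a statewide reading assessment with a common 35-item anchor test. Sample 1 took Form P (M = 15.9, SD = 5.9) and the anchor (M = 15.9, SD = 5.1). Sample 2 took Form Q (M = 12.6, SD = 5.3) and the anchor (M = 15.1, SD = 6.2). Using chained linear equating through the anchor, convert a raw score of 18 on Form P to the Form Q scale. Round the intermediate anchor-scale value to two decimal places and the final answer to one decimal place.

14.8

Form P → anchor (Sample 1): v = (5.1/5.9)(18 − 15.9) + 15.9 = 17.72
anchor → Form Q (Sample 2): y = (5.3/6.2)(17.72 − 15.1) + 12.6 = 14.8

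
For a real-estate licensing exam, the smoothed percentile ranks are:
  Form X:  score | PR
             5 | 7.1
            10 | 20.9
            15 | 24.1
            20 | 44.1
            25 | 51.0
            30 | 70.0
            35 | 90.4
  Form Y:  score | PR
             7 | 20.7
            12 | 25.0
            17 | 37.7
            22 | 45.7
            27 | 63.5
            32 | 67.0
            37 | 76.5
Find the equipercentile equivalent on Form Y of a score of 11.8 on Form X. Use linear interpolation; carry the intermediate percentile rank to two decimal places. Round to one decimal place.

PR of 11.8 on Form X: 20.9 + (11.8 − 10)/(15 − 10) × (24.1 − 20.9) = 22.05
On Form Y, PR 22.05 falls between score 7 (PR 20.7) and 12 (PR 25.0).
Interpolate: 7 + (22.05 − 20.7)/(25.0 − 20.7) × (12 − 7) = 8.6

8.6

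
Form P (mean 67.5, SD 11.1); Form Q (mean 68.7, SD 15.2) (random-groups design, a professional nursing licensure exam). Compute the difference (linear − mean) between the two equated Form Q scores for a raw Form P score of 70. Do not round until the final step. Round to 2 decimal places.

0.92

Mean-equated: 70 + (68.7 − 67.5) = 71.20
Linear-equated: (15.2/11.1)(70 − 67.5) + 68.7 = 72.123
Difference = 72.123 − 71.20 = 0.92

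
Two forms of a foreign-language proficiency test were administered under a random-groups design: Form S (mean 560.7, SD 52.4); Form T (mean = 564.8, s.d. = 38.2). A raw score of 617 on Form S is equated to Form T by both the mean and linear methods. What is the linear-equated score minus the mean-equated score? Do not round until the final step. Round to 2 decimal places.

-15.26

Mean-equated: 617 + (564.8 − 560.7) = 621.10
Linear-equated: (38.2/52.4)(617 − 560.7) + 564.8 = 605.843
Difference = 605.843 − 621.10 = -15.26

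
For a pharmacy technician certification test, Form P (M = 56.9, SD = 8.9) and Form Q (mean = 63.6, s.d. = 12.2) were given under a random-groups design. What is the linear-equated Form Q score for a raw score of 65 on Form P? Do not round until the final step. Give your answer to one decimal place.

Linear equating: y = (SD_Y/SD_X)(x − M_X) + M_Y
y = (12.2/8.9)(65 − 56.9) + 63.6
y = 1.370787 × 8.1 + 63.6 = 11.1034 + 63.6 = 74.7

74.7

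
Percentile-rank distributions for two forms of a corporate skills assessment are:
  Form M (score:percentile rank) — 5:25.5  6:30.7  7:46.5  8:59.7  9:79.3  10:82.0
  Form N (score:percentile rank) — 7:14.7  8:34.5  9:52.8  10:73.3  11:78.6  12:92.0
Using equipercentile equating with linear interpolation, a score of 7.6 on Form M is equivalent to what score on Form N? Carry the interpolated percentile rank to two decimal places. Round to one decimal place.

PR of 7.6 on Form M: 46.5 + (7.6 − 7)/(8 − 7) × (59.7 − 46.5) = 54.42
On Form N, PR 54.42 falls between score 9 (PR 52.8) and 10 (PR 73.3).
Interpolate: 9 + (54.42 − 52.8)/(73.3 − 52.8) × (10 − 9) = 9.1

9.1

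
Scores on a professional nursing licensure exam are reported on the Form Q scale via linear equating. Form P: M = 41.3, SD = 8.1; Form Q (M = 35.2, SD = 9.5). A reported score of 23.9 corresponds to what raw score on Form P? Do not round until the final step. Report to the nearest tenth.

Invert y = (SD_Y/SD_X)(x − M_X) + M_Y:
x = (SD_X/SD_Y)(y − M_Y) + M_X = (8.1/9.5)(23.9 − 35.2) + 41.3
x = 0.852632 × -11.300 + 41.3 = 31.7

31.7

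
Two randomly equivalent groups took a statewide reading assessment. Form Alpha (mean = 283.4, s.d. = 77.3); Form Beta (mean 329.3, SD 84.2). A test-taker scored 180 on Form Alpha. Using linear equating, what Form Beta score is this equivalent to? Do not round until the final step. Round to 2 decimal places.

216.67

Linear equating: y = (SD_Y/SD_X)(x − M_X) + M_Y
y = (84.2/77.3)(180 − 283.4) + 329.3
y = 1.089263 × -103.4 + 329.3 = -112.6298 + 329.3 = 216.67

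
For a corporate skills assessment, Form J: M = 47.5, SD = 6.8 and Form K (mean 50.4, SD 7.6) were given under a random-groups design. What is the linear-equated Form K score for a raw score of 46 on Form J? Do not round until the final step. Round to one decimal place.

48.7

Linear equating: y = (SD_Y/SD_X)(x − M_X) + M_Y
y = (7.6/6.8)(46 − 47.5) + 50.4
y = 1.117647 × -1.5 + 50.4 = -1.6765 + 50.4 = 48.7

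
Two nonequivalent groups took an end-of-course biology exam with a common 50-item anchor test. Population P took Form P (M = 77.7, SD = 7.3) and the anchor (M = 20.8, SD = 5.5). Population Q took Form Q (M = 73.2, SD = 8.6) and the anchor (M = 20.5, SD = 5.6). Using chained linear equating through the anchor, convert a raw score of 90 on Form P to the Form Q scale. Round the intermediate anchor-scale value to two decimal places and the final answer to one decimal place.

87.9

Form P → anchor (Population P): v = (5.5/7.3)(90 − 77.7) + 20.8 = 30.07
anchor → Form Q (Population Q): y = (8.6/5.6)(30.07 − 20.5) + 73.2 = 87.9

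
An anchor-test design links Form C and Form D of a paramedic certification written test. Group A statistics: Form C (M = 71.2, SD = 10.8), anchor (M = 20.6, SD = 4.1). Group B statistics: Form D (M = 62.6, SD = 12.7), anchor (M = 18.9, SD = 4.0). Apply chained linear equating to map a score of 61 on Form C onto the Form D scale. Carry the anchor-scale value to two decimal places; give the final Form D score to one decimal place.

55.7

Form C → anchor (Group A): v = (4.1/10.8)(61 − 71.2) + 20.6 = 16.73
anchor → Form D (Group B): y = (12.7/4.0)(16.73 − 18.9) + 62.6 = 55.7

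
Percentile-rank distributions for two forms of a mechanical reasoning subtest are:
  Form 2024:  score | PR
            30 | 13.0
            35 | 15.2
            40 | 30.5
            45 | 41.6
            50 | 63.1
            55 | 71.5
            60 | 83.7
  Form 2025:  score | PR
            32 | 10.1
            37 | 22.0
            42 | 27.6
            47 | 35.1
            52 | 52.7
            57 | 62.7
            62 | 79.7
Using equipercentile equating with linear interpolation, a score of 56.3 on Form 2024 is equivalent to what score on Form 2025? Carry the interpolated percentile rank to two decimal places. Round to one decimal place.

60.5

PR of 56.3 on Form 2024: 71.5 + (56.3 − 55)/(60 − 55) × (83.7 − 71.5) = 74.67
On Form 2025, PR 74.67 falls between score 57 (PR 62.7) and 62 (PR 79.7).
Interpolate: 57 + (74.67 − 62.7)/(79.7 − 62.7) × (62 − 57) = 60.5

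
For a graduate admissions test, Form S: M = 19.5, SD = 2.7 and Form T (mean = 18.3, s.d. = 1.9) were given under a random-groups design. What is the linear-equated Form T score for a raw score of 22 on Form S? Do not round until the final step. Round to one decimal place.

20.1

Linear equating: y = (SD_Y/SD_X)(x − M_X) + M_Y
y = (1.9/2.7)(22 − 19.5) + 18.3
y = 0.703704 × 2.5 + 18.3 = 1.7593 + 18.3 = 20.1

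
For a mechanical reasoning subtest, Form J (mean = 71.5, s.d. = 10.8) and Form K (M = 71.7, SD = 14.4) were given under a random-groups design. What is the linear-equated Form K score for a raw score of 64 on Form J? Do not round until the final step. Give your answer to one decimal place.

61.7

Linear equating: y = (SD_Y/SD_X)(x − M_X) + M_Y
y = (14.4/10.8)(64 − 71.5) + 71.7
y = 1.333333 × -7.5 + 71.7 = -10.0000 + 71.7 = 61.7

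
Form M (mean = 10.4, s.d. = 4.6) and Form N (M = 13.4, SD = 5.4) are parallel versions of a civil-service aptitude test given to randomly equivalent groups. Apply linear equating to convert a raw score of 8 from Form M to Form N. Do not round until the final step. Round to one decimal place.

10.6

Linear equating: y = (SD_Y/SD_X)(x − M_X) + M_Y
y = (5.4/4.6)(8 − 10.4) + 13.4
y = 1.173913 × -2.4 + 13.4 = -2.8174 + 13.4 = 10.6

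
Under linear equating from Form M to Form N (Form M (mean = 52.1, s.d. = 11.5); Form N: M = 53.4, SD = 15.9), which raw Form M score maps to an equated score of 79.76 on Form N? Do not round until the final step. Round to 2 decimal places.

Invert y = (SD_Y/SD_X)(x − M_X) + M_Y:
x = (SD_X/SD_Y)(y − M_Y) + M_X = (11.5/15.9)(79.76 − 53.4) + 52.1
x = 0.723270 × 26.360 + 52.1 = 71.17

71.17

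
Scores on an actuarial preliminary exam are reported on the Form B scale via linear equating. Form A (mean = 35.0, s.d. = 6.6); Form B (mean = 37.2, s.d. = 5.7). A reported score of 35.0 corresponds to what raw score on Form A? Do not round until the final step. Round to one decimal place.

32.5

Invert y = (SD_Y/SD_X)(x − M_X) + M_Y:
x = (SD_X/SD_Y)(y − M_Y) + M_X = (6.6/5.7)(35.0 − 37.2) + 35.0
x = 1.157895 × -2.200 + 35.0 = 32.5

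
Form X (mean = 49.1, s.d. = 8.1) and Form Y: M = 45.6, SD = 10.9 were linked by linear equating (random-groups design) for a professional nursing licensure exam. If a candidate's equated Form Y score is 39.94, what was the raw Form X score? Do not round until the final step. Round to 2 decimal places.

44.89

Invert y = (SD_Y/SD_X)(x − M_X) + M_Y:
x = (SD_X/SD_Y)(y − M_Y) + M_X = (8.1/10.9)(39.94 − 45.6) + 49.1
x = 0.743119 × -5.660 + 49.1 = 44.89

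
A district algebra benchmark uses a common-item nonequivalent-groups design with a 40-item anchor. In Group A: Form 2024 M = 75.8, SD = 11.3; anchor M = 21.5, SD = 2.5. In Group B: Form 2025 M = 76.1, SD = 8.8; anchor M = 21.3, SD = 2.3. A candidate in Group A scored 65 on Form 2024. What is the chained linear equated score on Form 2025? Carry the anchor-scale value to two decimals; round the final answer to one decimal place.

Form 2024 → anchor (Group A): v = (2.5/11.3)(65 − 75.8) + 21.5 = 19.11
anchor → Form 2025 (Group B): y = (8.8/2.3)(19.11 − 21.3) + 76.1 = 67.7

67.7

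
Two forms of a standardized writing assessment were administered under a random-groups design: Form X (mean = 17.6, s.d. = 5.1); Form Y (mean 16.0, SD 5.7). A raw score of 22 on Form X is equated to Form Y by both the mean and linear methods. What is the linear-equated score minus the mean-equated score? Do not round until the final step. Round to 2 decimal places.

0.52

Mean-equated: 22 + (16.0 − 17.6) = 20.40
Linear-equated: (5.7/5.1)(22 − 17.6) + 16.0 = 20.918
Difference = 20.918 − 20.40 = 0.52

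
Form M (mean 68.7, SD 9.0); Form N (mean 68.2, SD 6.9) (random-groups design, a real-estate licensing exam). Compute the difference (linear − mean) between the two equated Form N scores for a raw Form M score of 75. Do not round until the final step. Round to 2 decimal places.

Mean-equated: 75 + (68.2 − 68.7) = 74.50
Linear-equated: (6.9/9.0)(75 − 68.7) + 68.2 = 73.030
Difference = 73.030 − 74.50 = -1.47

-1.47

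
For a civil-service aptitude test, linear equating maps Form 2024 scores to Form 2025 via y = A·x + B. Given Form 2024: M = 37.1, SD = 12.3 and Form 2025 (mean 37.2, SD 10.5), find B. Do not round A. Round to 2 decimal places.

A = SD_Y / SD_X = 10.5 / 12.3 = 0.853659
B = M_Y − A·M_X = 37.2 − 0.853659 × 37.1 = 5.53

5.53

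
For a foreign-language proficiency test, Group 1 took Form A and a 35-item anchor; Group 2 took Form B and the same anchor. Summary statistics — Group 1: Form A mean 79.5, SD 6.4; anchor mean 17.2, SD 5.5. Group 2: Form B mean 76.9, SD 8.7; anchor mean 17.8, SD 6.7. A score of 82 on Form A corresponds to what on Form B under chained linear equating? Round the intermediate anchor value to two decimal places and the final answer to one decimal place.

78.9

Form A → anchor (Group 1): v = (5.5/6.4)(82 − 79.5) + 17.2 = 19.35
anchor → Form B (Group 2): y = (8.7/6.7)(19.35 − 17.8) + 76.9 = 78.9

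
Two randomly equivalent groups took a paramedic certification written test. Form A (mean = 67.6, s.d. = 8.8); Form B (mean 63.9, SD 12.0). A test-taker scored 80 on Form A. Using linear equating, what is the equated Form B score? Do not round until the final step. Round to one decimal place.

Linear equating: y = (SD_Y/SD_X)(x − M_X) + M_Y
y = (12.0/8.8)(80 − 67.6) + 63.9
y = 1.363636 × 12.4 + 63.9 = 16.9091 + 63.9 = 80.8

80.8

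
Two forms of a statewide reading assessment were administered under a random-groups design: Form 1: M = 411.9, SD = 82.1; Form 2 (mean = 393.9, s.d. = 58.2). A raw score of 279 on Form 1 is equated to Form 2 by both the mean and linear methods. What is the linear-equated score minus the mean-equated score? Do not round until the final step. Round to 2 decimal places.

38.69

Mean-equated: 279 + (393.9 − 411.9) = 261.00
Linear-equated: (58.2/82.1)(279 − 411.9) + 393.9 = 299.688
Difference = 299.688 − 261.00 = 38.69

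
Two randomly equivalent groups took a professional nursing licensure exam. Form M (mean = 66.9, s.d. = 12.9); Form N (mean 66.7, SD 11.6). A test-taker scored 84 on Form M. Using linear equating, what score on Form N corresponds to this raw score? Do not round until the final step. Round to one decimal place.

Linear equating: y = (SD_Y/SD_X)(x − M_X) + M_Y
y = (11.6/12.9)(84 − 66.9) + 66.7
y = 0.899225 × 17.1 + 66.7 = 15.3767 + 66.7 = 82.1

82.1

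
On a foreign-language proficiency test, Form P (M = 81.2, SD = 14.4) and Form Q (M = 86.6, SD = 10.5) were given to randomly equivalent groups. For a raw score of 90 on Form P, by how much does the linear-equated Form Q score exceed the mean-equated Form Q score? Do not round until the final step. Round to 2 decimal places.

-2.38

Mean-equated: 90 + (86.6 − 81.2) = 95.40
Linear-equated: (10.5/14.4)(90 − 81.2) + 86.6 = 93.017
Difference = 93.017 − 95.40 = -2.38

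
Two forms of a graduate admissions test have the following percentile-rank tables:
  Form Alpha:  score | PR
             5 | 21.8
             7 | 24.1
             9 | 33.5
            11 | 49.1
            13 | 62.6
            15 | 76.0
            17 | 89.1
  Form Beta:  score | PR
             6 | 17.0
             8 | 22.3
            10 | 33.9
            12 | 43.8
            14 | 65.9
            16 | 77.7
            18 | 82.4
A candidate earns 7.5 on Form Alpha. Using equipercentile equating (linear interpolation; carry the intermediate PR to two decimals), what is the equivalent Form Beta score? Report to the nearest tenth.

PR of 7.5 on Form Alpha: 24.1 + (7.5 − 7)/(9 − 7) × (33.5 − 24.1) = 26.45
On Form Beta, PR 26.45 falls between score 8 (PR 22.3) and 10 (PR 33.9).
Interpolate: 8 + (26.45 − 22.3)/(33.9 − 22.3) × (10 − 8) = 8.7

8.7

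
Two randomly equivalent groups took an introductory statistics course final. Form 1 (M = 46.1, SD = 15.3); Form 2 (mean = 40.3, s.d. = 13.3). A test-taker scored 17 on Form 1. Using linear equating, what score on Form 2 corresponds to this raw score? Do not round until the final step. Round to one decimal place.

15.0

Linear equating: y = (SD_Y/SD_X)(x − M_X) + M_Y
y = (13.3/15.3)(17 − 46.1) + 40.3
y = 0.869281 × -29.1 + 40.3 = -25.2961 + 40.3 = 15.0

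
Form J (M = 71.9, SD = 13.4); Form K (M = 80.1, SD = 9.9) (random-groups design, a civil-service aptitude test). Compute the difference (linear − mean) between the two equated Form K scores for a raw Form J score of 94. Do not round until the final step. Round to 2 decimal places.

-5.77

Mean-equated: 94 + (80.1 − 71.9) = 102.20
Linear-equated: (9.9/13.4)(94 − 71.9) + 80.1 = 96.428
Difference = 96.428 − 102.20 = -5.77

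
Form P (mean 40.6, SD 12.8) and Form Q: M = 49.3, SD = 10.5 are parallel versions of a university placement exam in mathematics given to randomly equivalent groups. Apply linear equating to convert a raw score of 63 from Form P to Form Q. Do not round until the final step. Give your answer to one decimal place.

Linear equating: y = (SD_Y/SD_X)(x − M_X) + M_Y
y = (10.5/12.8)(63 − 40.6) + 49.3
y = 0.820312 × 22.4 + 49.3 = 18.3750 + 49.3 = 67.7

67.7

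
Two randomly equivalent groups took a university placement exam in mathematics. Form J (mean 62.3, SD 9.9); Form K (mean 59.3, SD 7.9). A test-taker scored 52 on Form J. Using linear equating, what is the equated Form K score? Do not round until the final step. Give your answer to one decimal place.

51.1

Linear equating: y = (SD_Y/SD_X)(x − M_X) + M_Y
y = (7.9/9.9)(52 − 62.3) + 59.3
y = 0.797980 × -10.3 + 59.3 = -8.2192 + 59.3 = 51.1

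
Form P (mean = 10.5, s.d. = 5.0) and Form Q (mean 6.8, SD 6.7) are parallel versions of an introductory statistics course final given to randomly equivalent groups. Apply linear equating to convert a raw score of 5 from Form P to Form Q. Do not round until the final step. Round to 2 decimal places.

Linear equating: y = (SD_Y/SD_X)(x − M_X) + M_Y
y = (6.7/5.0)(5 − 10.5) + 6.8
y = 1.340000 × -5.5 + 6.8 = -7.3700 + 6.8 = -0.57

-0.57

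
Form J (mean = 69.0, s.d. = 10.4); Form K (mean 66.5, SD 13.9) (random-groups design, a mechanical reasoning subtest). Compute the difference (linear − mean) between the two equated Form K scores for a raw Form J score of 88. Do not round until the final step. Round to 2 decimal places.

6.39

Mean-equated: 88 + (66.5 − 69.0) = 85.50
Linear-equated: (13.9/10.4)(88 − 69.0) + 66.5 = 91.894
Difference = 91.894 − 85.50 = 6.39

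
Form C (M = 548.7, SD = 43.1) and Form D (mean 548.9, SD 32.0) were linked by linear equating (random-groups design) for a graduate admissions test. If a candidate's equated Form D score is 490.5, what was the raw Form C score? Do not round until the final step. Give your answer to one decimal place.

470.0

Invert y = (SD_Y/SD_X)(x − M_X) + M_Y:
x = (SD_X/SD_Y)(y − M_Y) + M_X = (43.1/32.0)(490.5 − 548.9) + 548.7
x = 1.346875 × -58.400 + 548.7 = 470.0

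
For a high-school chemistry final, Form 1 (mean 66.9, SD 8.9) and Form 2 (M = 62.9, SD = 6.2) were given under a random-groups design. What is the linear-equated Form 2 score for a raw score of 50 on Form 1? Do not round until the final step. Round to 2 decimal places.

Linear equating: y = (SD_Y/SD_X)(x − M_X) + M_Y
y = (6.2/8.9)(50 − 66.9) + 62.9
y = 0.696629 × -16.9 + 62.9 = -11.7730 + 62.9 = 51.13

51.13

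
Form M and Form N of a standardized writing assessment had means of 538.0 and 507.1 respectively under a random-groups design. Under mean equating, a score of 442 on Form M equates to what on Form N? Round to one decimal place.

411.1

Mean equating: y = x + (M_Y − M_X) = 442 + (507.1 − 538.0) = 411.1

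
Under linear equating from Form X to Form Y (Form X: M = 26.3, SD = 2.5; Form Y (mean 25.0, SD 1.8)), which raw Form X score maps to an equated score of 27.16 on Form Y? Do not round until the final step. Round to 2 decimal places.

29.30

Invert y = (SD_Y/SD_X)(x − M_X) + M_Y:
x = (SD_X/SD_Y)(y − M_Y) + M_X = (2.5/1.8)(27.16 − 25.0) + 26.3
x = 1.388889 × 2.160 + 26.3 = 29.30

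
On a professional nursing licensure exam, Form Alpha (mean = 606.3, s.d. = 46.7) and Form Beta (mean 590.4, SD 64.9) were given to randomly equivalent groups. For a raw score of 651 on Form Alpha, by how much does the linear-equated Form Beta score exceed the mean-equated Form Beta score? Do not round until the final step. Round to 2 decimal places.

17.42

Mean-equated: 651 + (590.4 − 606.3) = 635.10
Linear-equated: (64.9/46.7)(651 − 606.3) + 590.4 = 652.521
Difference = 652.521 − 635.10 = 17.42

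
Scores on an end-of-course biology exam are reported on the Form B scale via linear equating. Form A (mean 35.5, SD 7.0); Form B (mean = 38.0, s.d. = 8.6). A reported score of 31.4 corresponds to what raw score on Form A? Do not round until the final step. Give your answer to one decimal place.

30.1

Invert y = (SD_Y/SD_X)(x − M_X) + M_Y:
x = (SD_X/SD_Y)(y − M_Y) + M_X = (7.0/8.6)(31.4 − 38.0) + 35.5
x = 0.813953 × -6.600 + 35.5 = 30.1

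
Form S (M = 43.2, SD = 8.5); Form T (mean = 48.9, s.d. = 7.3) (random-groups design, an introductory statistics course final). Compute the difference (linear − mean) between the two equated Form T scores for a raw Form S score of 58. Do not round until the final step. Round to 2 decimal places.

-2.09

Mean-equated: 58 + (48.9 − 43.2) = 63.70
Linear-equated: (7.3/8.5)(58 − 43.2) + 48.9 = 61.611
Difference = 61.611 − 63.70 = -2.09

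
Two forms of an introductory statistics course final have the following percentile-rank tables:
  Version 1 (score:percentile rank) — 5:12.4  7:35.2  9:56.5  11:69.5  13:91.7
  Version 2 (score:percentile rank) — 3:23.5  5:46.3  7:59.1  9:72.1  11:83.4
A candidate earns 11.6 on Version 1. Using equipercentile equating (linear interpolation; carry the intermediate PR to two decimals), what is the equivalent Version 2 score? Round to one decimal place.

PR of 11.6 on Version 1: 69.5 + (11.6 − 11)/(13 − 11) × (91.7 − 69.5) = 76.16
On Version 2, PR 76.16 falls between score 9 (PR 72.1) and 11 (PR 83.4).
Interpolate: 9 + (76.16 − 72.1)/(83.4 − 72.1) × (11 − 9) = 9.7

9.7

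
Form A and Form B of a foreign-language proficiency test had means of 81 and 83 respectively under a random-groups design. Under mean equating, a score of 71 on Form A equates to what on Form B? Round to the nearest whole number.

Mean equating: y = x + (M_Y − M_X) = 71 + (83 − 81) = 73

73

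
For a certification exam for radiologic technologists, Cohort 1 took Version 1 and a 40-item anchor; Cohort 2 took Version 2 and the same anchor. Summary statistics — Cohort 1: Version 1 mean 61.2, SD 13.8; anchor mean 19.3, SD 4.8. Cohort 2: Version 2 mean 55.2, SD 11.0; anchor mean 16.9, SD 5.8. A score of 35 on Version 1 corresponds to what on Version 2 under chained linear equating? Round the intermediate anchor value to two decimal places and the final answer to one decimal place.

42.5

Version 1 → anchor (Cohort 1): v = (4.8/13.8)(35 − 61.2) + 19.3 = 10.19
anchor → Version 2 (Cohort 2): y = (11.0/5.8)(10.19 − 16.9) + 55.2 = 42.5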